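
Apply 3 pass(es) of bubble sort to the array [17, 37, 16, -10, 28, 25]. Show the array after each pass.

After pass 1: [17, 16, -10, 28, 25, 37] (4 swaps)
After pass 2: [16, -10, 17, 25, 28, 37] (3 swaps)
After pass 3: [-10, 16, 17, 25, 28, 37] (1 swaps)
Total swaps: 8


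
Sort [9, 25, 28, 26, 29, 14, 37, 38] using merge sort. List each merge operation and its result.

Divide and conquer:
  Merge [9] + [25] -> [9, 25]
  Merge [28] + [26] -> [26, 28]
  Merge [9, 25] + [26, 28] -> [9, 25, 26, 28]
  Merge [29] + [14] -> [14, 29]
  Merge [37] + [38] -> [37, 38]
  Merge [14, 29] + [37, 38] -> [14, 29, 37, 38]
  Merge [9, 25, 26, 28] + [14, 29, 37, 38] -> [9, 14, 25, 26, 28, 29, 37, 38]


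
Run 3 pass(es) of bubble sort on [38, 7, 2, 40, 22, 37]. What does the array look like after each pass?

After pass 1: [7, 2, 38, 22, 37, 40] (4 swaps)
After pass 2: [2, 7, 22, 37, 38, 40] (3 swaps)
After pass 3: [2, 7, 22, 37, 38, 40] (0 swaps)
Total swaps: 7


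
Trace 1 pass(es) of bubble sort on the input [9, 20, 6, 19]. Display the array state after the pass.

After pass 1: [9, 6, 19, 20] (2 swaps)
Total swaps: 2


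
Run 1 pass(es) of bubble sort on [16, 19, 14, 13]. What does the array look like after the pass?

After pass 1: [16, 14, 13, 19] (2 swaps)
Total swaps: 2


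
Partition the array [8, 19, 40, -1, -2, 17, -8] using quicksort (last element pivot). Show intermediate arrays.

Partition 1: pivot=-8 at index 0 -> [-8, 19, 40, -1, -2, 17, 8]
Partition 2: pivot=8 at index 3 -> [-8, -1, -2, 8, 40, 17, 19]
Partition 3: pivot=-2 at index 1 -> [-8, -2, -1, 8, 40, 17, 19]
Partition 4: pivot=19 at index 5 -> [-8, -2, -1, 8, 17, 19, 40]


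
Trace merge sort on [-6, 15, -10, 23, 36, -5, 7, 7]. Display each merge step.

Divide and conquer:
  Merge [-6] + [15] -> [-6, 15]
  Merge [-10] + [23] -> [-10, 23]
  Merge [-6, 15] + [-10, 23] -> [-10, -6, 15, 23]
  Merge [36] + [-5] -> [-5, 36]
  Merge [7] + [7] -> [7, 7]
  Merge [-5, 36] + [7, 7] -> [-5, 7, 7, 36]
  Merge [-10, -6, 15, 23] + [-5, 7, 7, 36] -> [-10, -6, -5, 7, 7, 15, 23, 36]


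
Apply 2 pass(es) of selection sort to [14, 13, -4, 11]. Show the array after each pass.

Pass 1: Select minimum -4 at index 2, swap -> [-4, 13, 14, 11]
Pass 2: Select minimum 11 at index 3, swap -> [-4, 11, 14, 13]


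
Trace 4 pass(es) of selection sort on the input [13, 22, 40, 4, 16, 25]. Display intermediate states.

Pass 1: Select minimum 4 at index 3, swap -> [4, 22, 40, 13, 16, 25]
Pass 2: Select minimum 13 at index 3, swap -> [4, 13, 40, 22, 16, 25]
Pass 3: Select minimum 16 at index 4, swap -> [4, 13, 16, 22, 40, 25]
Pass 4: Select minimum 22 at index 3, swap -> [4, 13, 16, 22, 40, 25]


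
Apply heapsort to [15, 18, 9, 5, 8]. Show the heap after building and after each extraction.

Build heap: [18, 15, 9, 5, 8]
Extract 18: [15, 8, 9, 5, 18]
Extract 15: [9, 8, 5, 15, 18]
Extract 9: [8, 5, 9, 15, 18]
Extract 8: [5, 8, 9, 15, 18]


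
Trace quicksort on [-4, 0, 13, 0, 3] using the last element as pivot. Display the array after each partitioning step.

Partition 1: pivot=3 at index 3 -> [-4, 0, 0, 3, 13]
Partition 2: pivot=0 at index 2 -> [-4, 0, 0, 3, 13]
Partition 3: pivot=0 at index 1 -> [-4, 0, 0, 3, 13]


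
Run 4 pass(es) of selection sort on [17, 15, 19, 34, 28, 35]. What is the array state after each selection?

Pass 1: Select minimum 15 at index 1, swap -> [15, 17, 19, 34, 28, 35]
Pass 2: Select minimum 17 at index 1, swap -> [15, 17, 19, 34, 28, 35]
Pass 3: Select minimum 19 at index 2, swap -> [15, 17, 19, 34, 28, 35]
Pass 4: Select minimum 28 at index 4, swap -> [15, 17, 19, 28, 34, 35]


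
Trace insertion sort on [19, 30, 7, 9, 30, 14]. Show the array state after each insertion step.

First element 19 is already 'sorted'
Insert 30: shifted 0 elements -> [19, 30, 7, 9, 30, 14]
Insert 7: shifted 2 elements -> [7, 19, 30, 9, 30, 14]
Insert 9: shifted 2 elements -> [7, 9, 19, 30, 30, 14]
Insert 30: shifted 0 elements -> [7, 9, 19, 30, 30, 14]
Insert 14: shifted 3 elements -> [7, 9, 14, 19, 30, 30]


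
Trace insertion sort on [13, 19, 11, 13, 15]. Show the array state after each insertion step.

First element 13 is already 'sorted'
Insert 19: shifted 0 elements -> [13, 19, 11, 13, 15]
Insert 11: shifted 2 elements -> [11, 13, 19, 13, 15]
Insert 13: shifted 1 elements -> [11, 13, 13, 19, 15]
Insert 15: shifted 1 elements -> [11, 13, 13, 15, 19]


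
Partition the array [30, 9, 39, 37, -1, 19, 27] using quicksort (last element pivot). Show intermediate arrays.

Partition 1: pivot=27 at index 3 -> [9, -1, 19, 27, 30, 39, 37]
Partition 2: pivot=19 at index 2 -> [9, -1, 19, 27, 30, 39, 37]
Partition 3: pivot=-1 at index 0 -> [-1, 9, 19, 27, 30, 39, 37]
Partition 4: pivot=37 at index 5 -> [-1, 9, 19, 27, 30, 37, 39]


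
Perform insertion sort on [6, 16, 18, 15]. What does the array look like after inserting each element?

First element 6 is already 'sorted'
Insert 16: shifted 0 elements -> [6, 16, 18, 15]
Insert 18: shifted 0 elements -> [6, 16, 18, 15]
Insert 15: shifted 2 elements -> [6, 15, 16, 18]


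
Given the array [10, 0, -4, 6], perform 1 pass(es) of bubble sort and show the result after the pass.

After pass 1: [0, -4, 6, 10] (3 swaps)
Total swaps: 3


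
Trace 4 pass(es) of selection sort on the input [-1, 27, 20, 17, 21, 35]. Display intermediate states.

Pass 1: Select minimum -1 at index 0, swap -> [-1, 27, 20, 17, 21, 35]
Pass 2: Select minimum 17 at index 3, swap -> [-1, 17, 20, 27, 21, 35]
Pass 3: Select minimum 20 at index 2, swap -> [-1, 17, 20, 27, 21, 35]
Pass 4: Select minimum 21 at index 4, swap -> [-1, 17, 20, 21, 27, 35]


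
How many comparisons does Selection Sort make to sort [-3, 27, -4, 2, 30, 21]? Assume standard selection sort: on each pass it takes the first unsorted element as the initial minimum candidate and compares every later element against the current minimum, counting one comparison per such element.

Pass 1: scan indices 1..5 for the minimum = 5 comparison(s); min is -4, place at index 0 -> [-4, 27, -3, 2, 30, 21]
Pass 2: scan indices 2..5 for the minimum = 4 comparison(s); min is -3, place at index 1 -> [-4, -3, 27, 2, 30, 21]
Pass 3: scan indices 3..5 for the minimum = 3 comparison(s); min is 2, place at index 2 -> [-4, -3, 2, 27, 30, 21]
Pass 4: scan indices 4..5 for the minimum = 2 comparison(s); min is 21, place at index 3 -> [-4, -3, 2, 21, 30, 27]
Pass 5: scan indices 5..5 for the minimum = 1 comparison(s); min is 27, place at index 4 -> [-4, -3, 2, 21, 27, 30]
Selection sort always scans the whole unsorted suffix, so the count is (n-1) + (n-2) + ... + 1 = n(n-1)/2 = 6*5/2 = 15 regardless of the input order.
Total comparisons: 5 + 4 + 3 + 2 + 1 = 15


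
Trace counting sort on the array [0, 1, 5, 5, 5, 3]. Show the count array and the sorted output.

Count array: [1, 1, 0, 1, 0, 3]
(count[i] = number of elements equal to i)
Cumulative count: [1, 2, 2, 3, 3, 6]
Sorted: [0, 1, 3, 5, 5, 5]


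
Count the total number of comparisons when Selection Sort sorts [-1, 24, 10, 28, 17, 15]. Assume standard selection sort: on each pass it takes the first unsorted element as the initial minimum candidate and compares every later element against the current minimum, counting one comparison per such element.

Pass 1: scan indices 1..5 for the minimum = 5 comparison(s); min is -1, place at index 0 -> [-1, 24, 10, 28, 17, 15]
Pass 2: scan indices 2..5 for the minimum = 4 comparison(s); min is 10, place at index 1 -> [-1, 10, 24, 28, 17, 15]
Pass 3: scan indices 3..5 for the minimum = 3 comparison(s); min is 15, place at index 2 -> [-1, 10, 15, 28, 17, 24]
Pass 4: scan indices 4..5 for the minimum = 2 comparison(s); min is 17, place at index 3 -> [-1, 10, 15, 17, 28, 24]
Pass 5: scan indices 5..5 for the minimum = 1 comparison(s); min is 24, place at index 4 -> [-1, 10, 15, 17, 24, 28]
Selection sort always scans the whole unsorted suffix, so the count is (n-1) + (n-2) + ... + 1 = n(n-1)/2 = 6*5/2 = 15 regardless of the input order.
Total comparisons: 5 + 4 + 3 + 2 + 1 = 15


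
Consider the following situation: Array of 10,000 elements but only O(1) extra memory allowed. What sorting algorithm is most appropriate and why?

Best choice: Heapsort
Reason: Heapsort rearranges the array in place using O(1) auxiliary space and still guarantees O(n log n) time; quicksort partitions in place but needs Theta(log n) stack space for recursion (O(n) in the worst case), and mergesort requires O(n) auxiliary space


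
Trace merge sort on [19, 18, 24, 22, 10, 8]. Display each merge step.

Divide and conquer:
  Merge [18] + [24] -> [18, 24]
  Merge [19] + [18, 24] -> [18, 19, 24]
  Merge [10] + [8] -> [8, 10]
  Merge [22] + [8, 10] -> [8, 10, 22]
  Merge [18, 19, 24] + [8, 10, 22] -> [8, 10, 18, 19, 22, 24]


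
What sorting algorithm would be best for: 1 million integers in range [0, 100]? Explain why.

Best choice: Counting sort
Reason: O(n + k) where k=100 is small; linear time beats O(n log n)


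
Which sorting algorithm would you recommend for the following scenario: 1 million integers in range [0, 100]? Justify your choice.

Best choice: Counting sort
Reason: O(n + k) where k=100 is small; linear time beats O(n log n)


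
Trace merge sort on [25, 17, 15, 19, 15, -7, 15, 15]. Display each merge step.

Divide and conquer:
  Merge [25] + [17] -> [17, 25]
  Merge [15] + [19] -> [15, 19]
  Merge [17, 25] + [15, 19] -> [15, 17, 19, 25]
  Merge [15] + [-7] -> [-7, 15]
  Merge [15] + [15] -> [15, 15]
  Merge [-7, 15] + [15, 15] -> [-7, 15, 15, 15]
  Merge [15, 17, 19, 25] + [-7, 15, 15, 15] -> [-7, 15, 15, 15, 15, 17, 19, 25]


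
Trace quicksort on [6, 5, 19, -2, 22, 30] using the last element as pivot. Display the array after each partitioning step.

Partition 1: pivot=30 at index 5 -> [6, 5, 19, -2, 22, 30]
Partition 2: pivot=22 at index 4 -> [6, 5, 19, -2, 22, 30]
Partition 3: pivot=-2 at index 0 -> [-2, 5, 19, 6, 22, 30]
Partition 4: pivot=6 at index 2 -> [-2, 5, 6, 19, 22, 30]


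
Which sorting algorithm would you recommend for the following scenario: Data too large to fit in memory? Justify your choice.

Best choice: External merge sort
Reason: Minimizes disk I/O by sequential reads/writes


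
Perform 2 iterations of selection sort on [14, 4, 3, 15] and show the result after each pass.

Pass 1: Select minimum 3 at index 2, swap -> [3, 4, 14, 15]
Pass 2: Select minimum 4 at index 1, swap -> [3, 4, 14, 15]


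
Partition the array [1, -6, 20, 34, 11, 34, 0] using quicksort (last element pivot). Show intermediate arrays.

Partition 1: pivot=0 at index 1 -> [-6, 0, 20, 34, 11, 34, 1]
Partition 2: pivot=1 at index 2 -> [-6, 0, 1, 34, 11, 34, 20]
Partition 3: pivot=20 at index 4 -> [-6, 0, 1, 11, 20, 34, 34]
Partition 4: pivot=34 at index 6 -> [-6, 0, 1, 11, 20, 34, 34]


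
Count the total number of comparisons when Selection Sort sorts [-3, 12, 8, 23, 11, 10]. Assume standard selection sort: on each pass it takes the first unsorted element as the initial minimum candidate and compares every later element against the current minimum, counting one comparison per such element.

Pass 1: scan indices 1..5 for the minimum = 5 comparison(s); min is -3, place at index 0 -> [-3, 12, 8, 23, 11, 10]
Pass 2: scan indices 2..5 for the minimum = 4 comparison(s); min is 8, place at index 1 -> [-3, 8, 12, 23, 11, 10]
Pass 3: scan indices 3..5 for the minimum = 3 comparison(s); min is 10, place at index 2 -> [-3, 8, 10, 23, 11, 12]
Pass 4: scan indices 4..5 for the minimum = 2 comparison(s); min is 11, place at index 3 -> [-3, 8, 10, 11, 23, 12]
Pass 5: scan indices 5..5 for the minimum = 1 comparison(s); min is 12, place at index 4 -> [-3, 8, 10, 11, 12, 23]
Selection sort always scans the whole unsorted suffix, so the count is (n-1) + (n-2) + ... + 1 = n(n-1)/2 = 6*5/2 = 15 regardless of the input order.
Total comparisons: 5 + 4 + 3 + 2 + 1 = 15


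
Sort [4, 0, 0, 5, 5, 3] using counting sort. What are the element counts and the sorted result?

Count array: [2, 0, 0, 1, 1, 2]
(count[i] = number of elements equal to i)
Cumulative count: [2, 2, 2, 3, 4, 6]
Sorted: [0, 0, 3, 4, 5, 5]


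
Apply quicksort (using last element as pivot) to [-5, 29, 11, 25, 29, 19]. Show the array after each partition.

Partition 1: pivot=19 at index 2 -> [-5, 11, 19, 25, 29, 29]
Partition 2: pivot=11 at index 1 -> [-5, 11, 19, 25, 29, 29]
Partition 3: pivot=29 at index 5 -> [-5, 11, 19, 25, 29, 29]
Partition 4: pivot=29 at index 4 -> [-5, 11, 19, 25, 29, 29]


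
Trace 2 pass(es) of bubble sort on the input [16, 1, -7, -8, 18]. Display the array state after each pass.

After pass 1: [1, -7, -8, 16, 18] (3 swaps)
After pass 2: [-7, -8, 1, 16, 18] (2 swaps)
Total swaps: 5


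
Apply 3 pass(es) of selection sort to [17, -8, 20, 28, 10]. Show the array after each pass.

Pass 1: Select minimum -8 at index 1, swap -> [-8, 17, 20, 28, 10]
Pass 2: Select minimum 10 at index 4, swap -> [-8, 10, 20, 28, 17]
Pass 3: Select minimum 17 at index 4, swap -> [-8, 10, 17, 28, 20]


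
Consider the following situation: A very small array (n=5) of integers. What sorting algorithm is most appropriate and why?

Best choice: Insertion sort
Reason: For tiny inputs the O(n^2) overhead is negligible and insertion sort has minimal constant factors


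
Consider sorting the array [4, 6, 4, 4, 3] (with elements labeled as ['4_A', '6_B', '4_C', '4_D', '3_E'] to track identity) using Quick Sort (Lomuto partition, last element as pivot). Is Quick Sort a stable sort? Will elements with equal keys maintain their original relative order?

Trace Quick Sort on the labeled array (the key is the number; the letter only tracks identity):
  Partition indices 0..4 around pivot 3_E -> [3_E, 6_B, 4_C, 4_D, 4_A]
  Partition indices 1..4 around pivot 4_A -> [3_E, 4_C, 4_D, 4_A, 6_B]
  Partition indices 1..2 around pivot 4_D -> [3_E, 4_C, 4_D, 4_A, 6_B]
Final order: [3_E, 4_C, 4_D, 4_A, 6_B]
Equal keys:
  value 4: originally 4_A, 4_C, 4_D; after sorting 4_C, 4_D, 4_A -> order changed
Equal keys were reordered, so Quick Sort is not stable: partition swaps elements across long distances and can reorder equal keys. (One such input is enough; an unstable sort may happen to preserve order on other inputs, but it gives no guarantee.)
Answer: Not stable


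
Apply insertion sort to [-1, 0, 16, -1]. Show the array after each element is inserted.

First element -1 is already 'sorted'
Insert 0: shifted 0 elements -> [-1, 0, 16, -1]
Insert 16: shifted 0 elements -> [-1, 0, 16, -1]
Insert -1: shifted 2 elements -> [-1, -1, 0, 16]


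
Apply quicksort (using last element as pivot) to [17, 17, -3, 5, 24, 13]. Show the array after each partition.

Partition 1: pivot=13 at index 2 -> [-3, 5, 13, 17, 24, 17]
Partition 2: pivot=5 at index 1 -> [-3, 5, 13, 17, 24, 17]
Partition 3: pivot=17 at index 4 -> [-3, 5, 13, 17, 17, 24]


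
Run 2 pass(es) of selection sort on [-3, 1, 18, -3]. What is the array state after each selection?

Pass 1: Select minimum -3 at index 0, swap -> [-3, 1, 18, -3]
Pass 2: Select minimum -3 at index 3, swap -> [-3, -3, 18, 1]


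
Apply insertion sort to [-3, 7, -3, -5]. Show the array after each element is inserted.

First element -3 is already 'sorted'
Insert 7: shifted 0 elements -> [-3, 7, -3, -5]
Insert -3: shifted 1 elements -> [-3, -3, 7, -5]
Insert -5: shifted 3 elements -> [-5, -3, -3, 7]


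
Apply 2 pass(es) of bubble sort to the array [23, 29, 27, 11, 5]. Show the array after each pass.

After pass 1: [23, 27, 11, 5, 29] (3 swaps)
After pass 2: [23, 11, 5, 27, 29] (2 swaps)
Total swaps: 5


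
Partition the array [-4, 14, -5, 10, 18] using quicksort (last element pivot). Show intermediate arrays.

Partition 1: pivot=18 at index 4 -> [-4, 14, -5, 10, 18]
Partition 2: pivot=10 at index 2 -> [-4, -5, 10, 14, 18]
Partition 3: pivot=-5 at index 0 -> [-5, -4, 10, 14, 18]


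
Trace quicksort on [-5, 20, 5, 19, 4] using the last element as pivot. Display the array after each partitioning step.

Partition 1: pivot=4 at index 1 -> [-5, 4, 5, 19, 20]
Partition 2: pivot=20 at index 4 -> [-5, 4, 5, 19, 20]
Partition 3: pivot=19 at index 3 -> [-5, 4, 5, 19, 20]


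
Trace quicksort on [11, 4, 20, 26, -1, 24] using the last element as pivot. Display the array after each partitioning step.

Partition 1: pivot=24 at index 4 -> [11, 4, 20, -1, 24, 26]
Partition 2: pivot=-1 at index 0 -> [-1, 4, 20, 11, 24, 26]
Partition 3: pivot=11 at index 2 -> [-1, 4, 11, 20, 24, 26]


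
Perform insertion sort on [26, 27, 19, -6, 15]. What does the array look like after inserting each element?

First element 26 is already 'sorted'
Insert 27: shifted 0 elements -> [26, 27, 19, -6, 15]
Insert 19: shifted 2 elements -> [19, 26, 27, -6, 15]
Insert -6: shifted 3 elements -> [-6, 19, 26, 27, 15]
Insert 15: shifted 3 elements -> [-6, 15, 19, 26, 27]


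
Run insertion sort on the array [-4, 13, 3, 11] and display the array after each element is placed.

First element -4 is already 'sorted'
Insert 13: shifted 0 elements -> [-4, 13, 3, 11]
Insert 3: shifted 1 elements -> [-4, 3, 13, 11]
Insert 11: shifted 1 elements -> [-4, 3, 11, 13]


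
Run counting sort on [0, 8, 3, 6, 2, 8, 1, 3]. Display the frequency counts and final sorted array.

Count array: [1, 1, 1, 2, 0, 0, 1, 0, 2]
(count[i] = number of elements equal to i)
Cumulative count: [1, 2, 3, 5, 5, 5, 6, 6, 8]
Sorted: [0, 1, 2, 3, 3, 6, 8, 8]


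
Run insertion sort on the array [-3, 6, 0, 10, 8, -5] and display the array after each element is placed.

First element -3 is already 'sorted'
Insert 6: shifted 0 elements -> [-3, 6, 0, 10, 8, -5]
Insert 0: shifted 1 elements -> [-3, 0, 6, 10, 8, -5]
Insert 10: shifted 0 elements -> [-3, 0, 6, 10, 8, -5]
Insert 8: shifted 1 elements -> [-3, 0, 6, 8, 10, -5]
Insert -5: shifted 5 elements -> [-5, -3, 0, 6, 8, 10]


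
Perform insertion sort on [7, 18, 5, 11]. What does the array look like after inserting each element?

First element 7 is already 'sorted'
Insert 18: shifted 0 elements -> [7, 18, 5, 11]
Insert 5: shifted 2 elements -> [5, 7, 18, 11]
Insert 11: shifted 1 elements -> [5, 7, 11, 18]


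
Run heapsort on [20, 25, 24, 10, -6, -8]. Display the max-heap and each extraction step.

Build heap: [25, 20, 24, 10, -6, -8]
Extract 25: [24, 20, -8, 10, -6, 25]
Extract 24: [20, 10, -8, -6, 24, 25]
Extract 20: [10, -6, -8, 20, 24, 25]
Extract 10: [-6, -8, 10, 20, 24, 25]
Extract -6: [-8, -6, 10, 20, 24, 25]


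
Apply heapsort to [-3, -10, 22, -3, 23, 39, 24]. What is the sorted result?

Build heap: [39, 23, 24, -3, -10, 22, -3]
Extract 39: [24, 23, 22, -3, -10, -3, 39]
Extract 24: [23, -3, 22, -3, -10, 24, 39]
Extract 23: [22, -3, -10, -3, 23, 24, 39]
Extract 22: [-3, -3, -10, 22, 23, 24, 39]
Extract -3: [-3, -10, -3, 22, 23, 24, 39]
Extract -3: [-10, -3, -3, 22, 23, 24, 39]


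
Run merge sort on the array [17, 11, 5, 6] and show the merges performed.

Divide and conquer:
  Merge [17] + [11] -> [11, 17]
  Merge [5] + [6] -> [5, 6]
  Merge [11, 17] + [5, 6] -> [5, 6, 11, 17]


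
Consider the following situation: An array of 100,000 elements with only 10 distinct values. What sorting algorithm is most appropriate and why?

Best choice: 3-way quicksort or Counting sort
Reason: 3-way (Dutch national flag) partitioning groups every copy of the pivot together, so with only d=10 distinct keys quicksort finishes in O(n log d) expected time, which is effectively linear; counting sort runs in O(n + k) where k is the size of the key range (not the number of distinct values), so it is linear when the 10 values are integers drawn from a small known range


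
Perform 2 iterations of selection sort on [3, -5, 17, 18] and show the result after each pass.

Pass 1: Select minimum -5 at index 1, swap -> [-5, 3, 17, 18]
Pass 2: Select minimum 3 at index 1, swap -> [-5, 3, 17, 18]


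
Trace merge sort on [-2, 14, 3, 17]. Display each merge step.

Divide and conquer:
  Merge [-2] + [14] -> [-2, 14]
  Merge [3] + [17] -> [3, 17]
  Merge [-2, 14] + [3, 17] -> [-2, 3, 14, 17]


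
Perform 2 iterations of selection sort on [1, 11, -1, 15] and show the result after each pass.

Pass 1: Select minimum -1 at index 2, swap -> [-1, 11, 1, 15]
Pass 2: Select minimum 1 at index 2, swap -> [-1, 1, 11, 15]


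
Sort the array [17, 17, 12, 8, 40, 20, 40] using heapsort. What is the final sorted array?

Build heap: [40, 17, 40, 8, 17, 20, 12]
Extract 40: [40, 17, 20, 8, 17, 12, 40]
Extract 40: [20, 17, 12, 8, 17, 40, 40]
Extract 20: [17, 17, 12, 8, 20, 40, 40]
Extract 17: [17, 8, 12, 17, 20, 40, 40]
Extract 17: [12, 8, 17, 17, 20, 40, 40]
Extract 12: [8, 12, 17, 17, 20, 40, 40]


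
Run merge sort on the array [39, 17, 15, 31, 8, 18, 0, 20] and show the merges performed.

Divide and conquer:
  Merge [39] + [17] -> [17, 39]
  Merge [15] + [31] -> [15, 31]
  Merge [17, 39] + [15, 31] -> [15, 17, 31, 39]
  Merge [8] + [18] -> [8, 18]
  Merge [0] + [20] -> [0, 20]
  Merge [8, 18] + [0, 20] -> [0, 8, 18, 20]
  Merge [15, 17, 31, 39] + [0, 8, 18, 20] -> [0, 8, 15, 17, 18, 20, 31, 39]


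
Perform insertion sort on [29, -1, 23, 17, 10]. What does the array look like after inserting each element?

First element 29 is already 'sorted'
Insert -1: shifted 1 elements -> [-1, 29, 23, 17, 10]
Insert 23: shifted 1 elements -> [-1, 23, 29, 17, 10]
Insert 17: shifted 2 elements -> [-1, 17, 23, 29, 10]
Insert 10: shifted 3 elements -> [-1, 10, 17, 23, 29]


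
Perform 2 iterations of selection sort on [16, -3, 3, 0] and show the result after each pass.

Pass 1: Select minimum -3 at index 1, swap -> [-3, 16, 3, 0]
Pass 2: Select minimum 0 at index 3, swap -> [-3, 0, 3, 16]


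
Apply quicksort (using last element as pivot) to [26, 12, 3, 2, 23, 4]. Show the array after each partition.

Partition 1: pivot=4 at index 2 -> [3, 2, 4, 12, 23, 26]
Partition 2: pivot=2 at index 0 -> [2, 3, 4, 12, 23, 26]
Partition 3: pivot=26 at index 5 -> [2, 3, 4, 12, 23, 26]
Partition 4: pivot=23 at index 4 -> [2, 3, 4, 12, 23, 26]


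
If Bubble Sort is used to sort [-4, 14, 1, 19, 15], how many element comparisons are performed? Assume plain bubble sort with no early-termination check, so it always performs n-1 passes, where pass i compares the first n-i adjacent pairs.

Pass 1: compare adjacent pairs (0,1)..(3,4) = 4 comparison(s), 2 swap(s) -> [-4, 1, 14, 15, 19]
Pass 2: compare adjacent pairs (0,1)..(2,3) = 3 comparison(s), 0 swap(s) -> [-4, 1, 14, 15, 19]
Pass 3: compare adjacent pairs (0,1)..(1,2) = 2 comparison(s), 0 swap(s) -> [-4, 1, 14, 15, 19]
Pass 4: compare adjacent pairs (0,1)..(0,1) = 1 comparison(s), 0 swap(s) -> [-4, 1, 14, 15, 19]
Total comparisons: 4 + 3 + 2 + 1 = 10


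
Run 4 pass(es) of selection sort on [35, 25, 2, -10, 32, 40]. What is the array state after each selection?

Pass 1: Select minimum -10 at index 3, swap -> [-10, 25, 2, 35, 32, 40]
Pass 2: Select minimum 2 at index 2, swap -> [-10, 2, 25, 35, 32, 40]
Pass 3: Select minimum 25 at index 2, swap -> [-10, 2, 25, 35, 32, 40]
Pass 4: Select minimum 32 at index 4, swap -> [-10, 2, 25, 32, 35, 40]


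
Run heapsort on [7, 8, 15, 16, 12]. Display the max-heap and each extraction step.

Build heap: [16, 12, 15, 8, 7]
Extract 16: [15, 12, 7, 8, 16]
Extract 15: [12, 8, 7, 15, 16]
Extract 12: [8, 7, 12, 15, 16]
Extract 8: [7, 8, 12, 15, 16]


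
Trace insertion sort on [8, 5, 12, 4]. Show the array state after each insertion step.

First element 8 is already 'sorted'
Insert 5: shifted 1 elements -> [5, 8, 12, 4]
Insert 12: shifted 0 elements -> [5, 8, 12, 4]
Insert 4: shifted 3 elements -> [4, 5, 8, 12]


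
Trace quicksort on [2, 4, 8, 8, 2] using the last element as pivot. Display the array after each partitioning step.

Partition 1: pivot=2 at index 1 -> [2, 2, 8, 8, 4]
Partition 2: pivot=4 at index 2 -> [2, 2, 4, 8, 8]
Partition 3: pivot=8 at index 4 -> [2, 2, 4, 8, 8]


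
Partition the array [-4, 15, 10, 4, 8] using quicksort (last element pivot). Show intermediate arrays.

Partition 1: pivot=8 at index 2 -> [-4, 4, 8, 15, 10]
Partition 2: pivot=4 at index 1 -> [-4, 4, 8, 15, 10]
Partition 3: pivot=10 at index 3 -> [-4, 4, 8, 10, 15]


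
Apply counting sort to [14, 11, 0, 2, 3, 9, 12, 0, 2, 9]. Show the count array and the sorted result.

Count array: [2, 0, 2, 1, 0, 0, 0, 0, 0, 2, 0, 1, 1, 0, 1]
(count[i] = number of elements equal to i)
Cumulative count: [2, 2, 4, 5, 5, 5, 5, 5, 5, 7, 7, 8, 9, 9, 10]
Sorted: [0, 0, 2, 2, 3, 9, 9, 11, 12, 14]


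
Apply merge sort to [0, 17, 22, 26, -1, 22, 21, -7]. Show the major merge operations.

Divide and conquer:
  Merge [0] + [17] -> [0, 17]
  Merge [22] + [26] -> [22, 26]
  Merge [0, 17] + [22, 26] -> [0, 17, 22, 26]
  Merge [-1] + [22] -> [-1, 22]
  Merge [21] + [-7] -> [-7, 21]
  Merge [-1, 22] + [-7, 21] -> [-7, -1, 21, 22]
  Merge [0, 17, 22, 26] + [-7, -1, 21, 22] -> [-7, -1, 0, 17, 21, 22, 22, 26]


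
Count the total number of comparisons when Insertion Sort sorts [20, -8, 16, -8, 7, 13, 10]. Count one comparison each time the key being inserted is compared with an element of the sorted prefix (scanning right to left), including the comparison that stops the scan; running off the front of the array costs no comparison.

Insert -8: 20 > -8 (shift), reached front = 1 comparison(s) -> [-8, 20, 16, -8, 7, 13, 10]
Insert 16: 20 > 16 (shift), -8 <= 16 (stop) = 2 comparison(s) -> [-8, 16, 20, -8, 7, 13, 10]
Insert -8: 20 > -8 (shift), 16 > -8 (shift), -8 <= -8 (stop) = 3 comparison(s) -> [-8, -8, 16, 20, 7, 13, 10]
Insert 7: 20 > 7 (shift), 16 > 7 (shift), -8 <= 7 (stop) = 3 comparison(s) -> [-8, -8, 7, 16, 20, 13, 10]
Insert 13: 20 > 13 (shift), 16 > 13 (shift), 7 <= 13 (stop) = 3 comparison(s) -> [-8, -8, 7, 13, 16, 20, 10]
Insert 10: 20 > 10 (shift), 16 > 10 (shift), 13 > 10 (shift), 7 <= 10 (stop) = 4 comparison(s) -> [-8, -8, 7, 10, 13, 16, 20]
Total comparisons: 1 + 2 + 3 + 3 + 3 + 4 = 16


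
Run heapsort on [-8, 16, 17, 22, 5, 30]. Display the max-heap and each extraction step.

Build heap: [30, 22, 17, 16, 5, -8]
Extract 30: [22, 16, 17, -8, 5, 30]
Extract 22: [17, 16, 5, -8, 22, 30]
Extract 17: [16, -8, 5, 17, 22, 30]
Extract 16: [5, -8, 16, 17, 22, 30]
Extract 5: [-8, 5, 16, 17, 22, 30]


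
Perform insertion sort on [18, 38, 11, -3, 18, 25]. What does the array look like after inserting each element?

First element 18 is already 'sorted'
Insert 38: shifted 0 elements -> [18, 38, 11, -3, 18, 25]
Insert 11: shifted 2 elements -> [11, 18, 38, -3, 18, 25]
Insert -3: shifted 3 elements -> [-3, 11, 18, 38, 18, 25]
Insert 18: shifted 1 elements -> [-3, 11, 18, 18, 38, 25]
Insert 25: shifted 1 elements -> [-3, 11, 18, 18, 25, 38]


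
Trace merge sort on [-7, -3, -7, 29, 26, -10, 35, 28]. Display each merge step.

Divide and conquer:
  Merge [-7] + [-3] -> [-7, -3]
  Merge [-7] + [29] -> [-7, 29]
  Merge [-7, -3] + [-7, 29] -> [-7, -7, -3, 29]
  Merge [26] + [-10] -> [-10, 26]
  Merge [35] + [28] -> [28, 35]
  Merge [-10, 26] + [28, 35] -> [-10, 26, 28, 35]
  Merge [-7, -7, -3, 29] + [-10, 26, 28, 35] -> [-10, -7, -7, -3, 26, 28, 29, 35]


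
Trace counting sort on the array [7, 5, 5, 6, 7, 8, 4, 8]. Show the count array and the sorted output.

Count array: [0, 0, 0, 0, 1, 2, 1, 2, 2]
(count[i] = number of elements equal to i)
Cumulative count: [0, 0, 0, 0, 1, 3, 4, 6, 8]
Sorted: [4, 5, 5, 6, 7, 7, 8, 8]


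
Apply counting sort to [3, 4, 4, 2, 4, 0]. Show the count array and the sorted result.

Count array: [1, 0, 1, 1, 3]
(count[i] = number of elements equal to i)
Cumulative count: [1, 1, 2, 3, 6]
Sorted: [0, 2, 3, 4, 4, 4]


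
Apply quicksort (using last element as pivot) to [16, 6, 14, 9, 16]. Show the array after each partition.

Partition 1: pivot=16 at index 4 -> [16, 6, 14, 9, 16]
Partition 2: pivot=9 at index 1 -> [6, 9, 14, 16, 16]
Partition 3: pivot=16 at index 3 -> [6, 9, 14, 16, 16]


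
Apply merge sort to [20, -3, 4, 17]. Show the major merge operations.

Divide and conquer:
  Merge [20] + [-3] -> [-3, 20]
  Merge [4] + [17] -> [4, 17]
  Merge [-3, 20] + [4, 17] -> [-3, 4, 17, 20]


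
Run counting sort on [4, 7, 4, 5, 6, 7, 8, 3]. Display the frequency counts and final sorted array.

Count array: [0, 0, 0, 1, 2, 1, 1, 2, 1]
(count[i] = number of elements equal to i)
Cumulative count: [0, 0, 0, 1, 3, 4, 5, 7, 8]
Sorted: [3, 4, 4, 5, 6, 7, 7, 8]


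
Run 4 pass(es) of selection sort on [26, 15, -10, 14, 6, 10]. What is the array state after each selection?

Pass 1: Select minimum -10 at index 2, swap -> [-10, 15, 26, 14, 6, 10]
Pass 2: Select minimum 6 at index 4, swap -> [-10, 6, 26, 14, 15, 10]
Pass 3: Select minimum 10 at index 5, swap -> [-10, 6, 10, 14, 15, 26]
Pass 4: Select minimum 14 at index 3, swap -> [-10, 6, 10, 14, 15, 26]


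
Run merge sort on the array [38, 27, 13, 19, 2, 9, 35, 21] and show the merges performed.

Divide and conquer:
  Merge [38] + [27] -> [27, 38]
  Merge [13] + [19] -> [13, 19]
  Merge [27, 38] + [13, 19] -> [13, 19, 27, 38]
  Merge [2] + [9] -> [2, 9]
  Merge [35] + [21] -> [21, 35]
  Merge [2, 9] + [21, 35] -> [2, 9, 21, 35]
  Merge [13, 19, 27, 38] + [2, 9, 21, 35] -> [2, 9, 13, 19, 21, 27, 35, 38]


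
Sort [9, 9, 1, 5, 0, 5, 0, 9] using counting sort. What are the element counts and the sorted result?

Count array: [2, 1, 0, 0, 0, 2, 0, 0, 0, 3]
(count[i] = number of elements equal to i)
Cumulative count: [2, 3, 3, 3, 3, 5, 5, 5, 5, 8]
Sorted: [0, 0, 1, 5, 5, 9, 9, 9]


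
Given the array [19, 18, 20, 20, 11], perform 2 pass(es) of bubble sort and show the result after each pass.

After pass 1: [18, 19, 20, 11, 20] (2 swaps)
After pass 2: [18, 19, 11, 20, 20] (1 swaps)
Total swaps: 3


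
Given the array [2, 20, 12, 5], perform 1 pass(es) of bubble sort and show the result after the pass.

After pass 1: [2, 12, 5, 20] (2 swaps)
Total swaps: 2


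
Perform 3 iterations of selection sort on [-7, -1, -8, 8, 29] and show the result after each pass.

Pass 1: Select minimum -8 at index 2, swap -> [-8, -1, -7, 8, 29]
Pass 2: Select minimum -7 at index 2, swap -> [-8, -7, -1, 8, 29]
Pass 3: Select minimum -1 at index 2, swap -> [-8, -7, -1, 8, 29]


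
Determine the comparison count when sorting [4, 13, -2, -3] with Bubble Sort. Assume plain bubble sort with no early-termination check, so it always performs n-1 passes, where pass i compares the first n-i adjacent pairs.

Pass 1: compare adjacent pairs (0,1)..(2,3) = 3 comparison(s), 2 swap(s) -> [4, -2, -3, 13]
Pass 2: compare adjacent pairs (0,1)..(1,2) = 2 comparison(s), 2 swap(s) -> [-2, -3, 4, 13]
Pass 3: compare adjacent pairs (0,1)..(0,1) = 1 comparison(s), 1 swap(s) -> [-3, -2, 4, 13]
Total comparisons: 3 + 2 + 1 = 6


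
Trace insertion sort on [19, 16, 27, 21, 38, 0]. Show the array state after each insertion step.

First element 19 is already 'sorted'
Insert 16: shifted 1 elements -> [16, 19, 27, 21, 38, 0]
Insert 27: shifted 0 elements -> [16, 19, 27, 21, 38, 0]
Insert 21: shifted 1 elements -> [16, 19, 21, 27, 38, 0]
Insert 38: shifted 0 elements -> [16, 19, 21, 27, 38, 0]
Insert 0: shifted 5 elements -> [0, 16, 19, 21, 27, 38]


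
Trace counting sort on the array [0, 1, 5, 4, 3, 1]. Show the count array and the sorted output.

Count array: [1, 2, 0, 1, 1, 1]
(count[i] = number of elements equal to i)
Cumulative count: [1, 3, 3, 4, 5, 6]
Sorted: [0, 1, 1, 3, 4, 5]


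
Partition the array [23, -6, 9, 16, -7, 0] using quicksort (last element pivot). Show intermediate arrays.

Partition 1: pivot=0 at index 2 -> [-6, -7, 0, 16, 23, 9]
Partition 2: pivot=-7 at index 0 -> [-7, -6, 0, 16, 23, 9]
Partition 3: pivot=9 at index 3 -> [-7, -6, 0, 9, 23, 16]
Partition 4: pivot=16 at index 4 -> [-7, -6, 0, 9, 16, 23]


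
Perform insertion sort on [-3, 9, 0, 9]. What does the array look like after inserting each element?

First element -3 is already 'sorted'
Insert 9: shifted 0 elements -> [-3, 9, 0, 9]
Insert 0: shifted 1 elements -> [-3, 0, 9, 9]
Insert 9: shifted 0 elements -> [-3, 0, 9, 9]


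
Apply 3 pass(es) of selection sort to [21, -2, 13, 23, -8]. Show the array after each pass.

Pass 1: Select minimum -8 at index 4, swap -> [-8, -2, 13, 23, 21]
Pass 2: Select minimum -2 at index 1, swap -> [-8, -2, 13, 23, 21]
Pass 3: Select minimum 13 at index 2, swap -> [-8, -2, 13, 23, 21]


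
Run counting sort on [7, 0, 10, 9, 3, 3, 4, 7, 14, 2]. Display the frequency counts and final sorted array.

Count array: [1, 0, 1, 2, 1, 0, 0, 2, 0, 1, 1, 0, 0, 0, 1]
(count[i] = number of elements equal to i)
Cumulative count: [1, 1, 2, 4, 5, 5, 5, 7, 7, 8, 9, 9, 9, 9, 10]
Sorted: [0, 2, 3, 3, 4, 7, 7, 9, 10, 14]


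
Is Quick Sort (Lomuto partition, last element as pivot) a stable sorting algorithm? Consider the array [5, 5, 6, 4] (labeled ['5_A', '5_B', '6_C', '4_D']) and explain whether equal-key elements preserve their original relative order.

Trace Quick Sort on the labeled array (the key is the number; the letter only tracks identity):
  Partition indices 0..3 around pivot 4_D -> [4_D, 5_B, 6_C, 5_A]
  Partition indices 1..3 around pivot 5_A -> [4_D, 5_B, 5_A, 6_C]
Final order: [4_D, 5_B, 5_A, 6_C]
Equal keys:
  value 5: originally 5_A, 5_B; after sorting 5_B, 5_A -> order changed
Equal keys were reordered, so Quick Sort is not stable: partition swaps elements across long distances and can reorder equal keys. (One such input is enough; an unstable sort may happen to preserve order on other inputs, but it gives no guarantee.)
Answer: Not stable


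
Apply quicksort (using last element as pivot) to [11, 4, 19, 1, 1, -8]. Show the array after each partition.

Partition 1: pivot=-8 at index 0 -> [-8, 4, 19, 1, 1, 11]
Partition 2: pivot=11 at index 4 -> [-8, 4, 1, 1, 11, 19]
Partition 3: pivot=1 at index 2 -> [-8, 1, 1, 4, 11, 19]


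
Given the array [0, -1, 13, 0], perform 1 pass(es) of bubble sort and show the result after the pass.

After pass 1: [-1, 0, 0, 13] (2 swaps)
Total swaps: 2


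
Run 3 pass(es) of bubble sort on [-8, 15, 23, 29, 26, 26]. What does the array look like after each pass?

After pass 1: [-8, 15, 23, 26, 26, 29] (2 swaps)
After pass 2: [-8, 15, 23, 26, 26, 29] (0 swaps)
After pass 3: [-8, 15, 23, 26, 26, 29] (0 swaps)
Total swaps: 2


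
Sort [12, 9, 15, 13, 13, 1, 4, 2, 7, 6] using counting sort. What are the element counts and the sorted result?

Count array: [0, 1, 1, 0, 1, 0, 1, 1, 0, 1, 0, 0, 1, 2, 0, 1]
(count[i] = number of elements equal to i)
Cumulative count: [0, 1, 2, 2, 3, 3, 4, 5, 5, 6, 6, 6, 7, 9, 9, 10]
Sorted: [1, 2, 4, 6, 7, 9, 12, 13, 13, 15]


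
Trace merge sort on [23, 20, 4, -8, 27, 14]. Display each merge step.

Divide and conquer:
  Merge [20] + [4] -> [4, 20]
  Merge [23] + [4, 20] -> [4, 20, 23]
  Merge [27] + [14] -> [14, 27]
  Merge [-8] + [14, 27] -> [-8, 14, 27]
  Merge [4, 20, 23] + [-8, 14, 27] -> [-8, 4, 14, 20, 23, 27]


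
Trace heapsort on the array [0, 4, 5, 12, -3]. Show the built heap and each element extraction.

Build heap: [12, 4, 5, 0, -3]
Extract 12: [5, 4, -3, 0, 12]
Extract 5: [4, 0, -3, 5, 12]
Extract 4: [0, -3, 4, 5, 12]
Extract 0: [-3, 0, 4, 5, 12]


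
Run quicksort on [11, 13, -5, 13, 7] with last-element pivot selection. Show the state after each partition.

Partition 1: pivot=7 at index 1 -> [-5, 7, 11, 13, 13]
Partition 2: pivot=13 at index 4 -> [-5, 7, 11, 13, 13]
Partition 3: pivot=13 at index 3 -> [-5, 7, 11, 13, 13]


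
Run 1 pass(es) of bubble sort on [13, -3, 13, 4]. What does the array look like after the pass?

After pass 1: [-3, 13, 4, 13] (2 swaps)
Total swaps: 2


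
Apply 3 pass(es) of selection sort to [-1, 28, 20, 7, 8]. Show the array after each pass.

Pass 1: Select minimum -1 at index 0, swap -> [-1, 28, 20, 7, 8]
Pass 2: Select minimum 7 at index 3, swap -> [-1, 7, 20, 28, 8]
Pass 3: Select minimum 8 at index 4, swap -> [-1, 7, 8, 28, 20]


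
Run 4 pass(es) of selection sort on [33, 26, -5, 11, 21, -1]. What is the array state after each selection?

Pass 1: Select minimum -5 at index 2, swap -> [-5, 26, 33, 11, 21, -1]
Pass 2: Select minimum -1 at index 5, swap -> [-5, -1, 33, 11, 21, 26]
Pass 3: Select minimum 11 at index 3, swap -> [-5, -1, 11, 33, 21, 26]
Pass 4: Select minimum 21 at index 4, swap -> [-5, -1, 11, 21, 33, 26]


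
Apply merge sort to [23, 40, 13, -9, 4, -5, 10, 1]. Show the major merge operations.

Divide and conquer:
  Merge [23] + [40] -> [23, 40]
  Merge [13] + [-9] -> [-9, 13]
  Merge [23, 40] + [-9, 13] -> [-9, 13, 23, 40]
  Merge [4] + [-5] -> [-5, 4]
  Merge [10] + [1] -> [1, 10]
  Merge [-5, 4] + [1, 10] -> [-5, 1, 4, 10]
  Merge [-9, 13, 23, 40] + [-5, 1, 4, 10] -> [-9, -5, 1, 4, 10, 13, 23, 40]


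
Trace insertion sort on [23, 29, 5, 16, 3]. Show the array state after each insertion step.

First element 23 is already 'sorted'
Insert 29: shifted 0 elements -> [23, 29, 5, 16, 3]
Insert 5: shifted 2 elements -> [5, 23, 29, 16, 3]
Insert 16: shifted 2 elements -> [5, 16, 23, 29, 3]
Insert 3: shifted 4 elements -> [3, 5, 16, 23, 29]


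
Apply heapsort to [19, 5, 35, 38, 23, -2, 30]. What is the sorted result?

Build heap: [38, 23, 35, 5, 19, -2, 30]
Extract 38: [35, 23, 30, 5, 19, -2, 38]
Extract 35: [30, 23, -2, 5, 19, 35, 38]
Extract 30: [23, 19, -2, 5, 30, 35, 38]
Extract 23: [19, 5, -2, 23, 30, 35, 38]
Extract 19: [5, -2, 19, 23, 30, 35, 38]
Extract 5: [-2, 5, 19, 23, 30, 35, 38]


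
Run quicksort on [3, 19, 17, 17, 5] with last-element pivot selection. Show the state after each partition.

Partition 1: pivot=5 at index 1 -> [3, 5, 17, 17, 19]
Partition 2: pivot=19 at index 4 -> [3, 5, 17, 17, 19]
Partition 3: pivot=17 at index 3 -> [3, 5, 17, 17, 19]


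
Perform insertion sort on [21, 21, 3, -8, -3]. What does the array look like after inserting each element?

First element 21 is already 'sorted'
Insert 21: shifted 0 elements -> [21, 21, 3, -8, -3]
Insert 3: shifted 2 elements -> [3, 21, 21, -8, -3]
Insert -8: shifted 3 elements -> [-8, 3, 21, 21, -3]
Insert -3: shifted 3 elements -> [-8, -3, 3, 21, 21]


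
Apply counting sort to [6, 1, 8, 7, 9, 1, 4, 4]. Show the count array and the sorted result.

Count array: [0, 2, 0, 0, 2, 0, 1, 1, 1, 1]
(count[i] = number of elements equal to i)
Cumulative count: [0, 2, 2, 2, 4, 4, 5, 6, 7, 8]
Sorted: [1, 1, 4, 4, 6, 7, 8, 9]


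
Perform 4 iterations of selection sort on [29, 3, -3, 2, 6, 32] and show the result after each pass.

Pass 1: Select minimum -3 at index 2, swap -> [-3, 3, 29, 2, 6, 32]
Pass 2: Select minimum 2 at index 3, swap -> [-3, 2, 29, 3, 6, 32]
Pass 3: Select minimum 3 at index 3, swap -> [-3, 2, 3, 29, 6, 32]
Pass 4: Select minimum 6 at index 4, swap -> [-3, 2, 3, 6, 29, 32]


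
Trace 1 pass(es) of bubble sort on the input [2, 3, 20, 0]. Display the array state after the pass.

After pass 1: [2, 3, 0, 20] (1 swaps)
Total swaps: 1


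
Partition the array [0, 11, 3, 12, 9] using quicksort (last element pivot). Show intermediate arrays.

Partition 1: pivot=9 at index 2 -> [0, 3, 9, 12, 11]
Partition 2: pivot=3 at index 1 -> [0, 3, 9, 12, 11]
Partition 3: pivot=11 at index 3 -> [0, 3, 9, 11, 12]


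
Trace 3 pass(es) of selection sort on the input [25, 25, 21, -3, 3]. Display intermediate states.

Pass 1: Select minimum -3 at index 3, swap -> [-3, 25, 21, 25, 3]
Pass 2: Select minimum 3 at index 4, swap -> [-3, 3, 21, 25, 25]
Pass 3: Select minimum 21 at index 2, swap -> [-3, 3, 21, 25, 25]


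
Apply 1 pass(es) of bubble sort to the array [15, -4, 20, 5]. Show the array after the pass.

After pass 1: [-4, 15, 5, 20] (2 swaps)
Total swaps: 2


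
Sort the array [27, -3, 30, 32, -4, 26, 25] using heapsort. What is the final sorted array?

Build heap: [32, 27, 30, -3, -4, 26, 25]
Extract 32: [30, 27, 26, -3, -4, 25, 32]
Extract 30: [27, 25, 26, -3, -4, 30, 32]
Extract 27: [26, 25, -4, -3, 27, 30, 32]
Extract 26: [25, -3, -4, 26, 27, 30, 32]
Extract 25: [-3, -4, 25, 26, 27, 30, 32]
Extract -3: [-4, -3, 25, 26, 27, 30, 32]
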